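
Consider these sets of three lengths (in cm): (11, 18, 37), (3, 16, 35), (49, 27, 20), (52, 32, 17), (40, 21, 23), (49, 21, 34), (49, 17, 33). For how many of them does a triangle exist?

3

(11,18,37): 11+18 ≤ 37 → not valid
(3,16,35): 3+16 ≤ 35 → not valid
(20,27,49): 20+27 ≤ 49 → not valid
(17,32,52): 17+32 ≤ 52 → not valid
(21,23,40): 21+23 > 40 → valid
(21,34,49): 21+34 > 49 → valid
(17,33,49): 17+33 > 49 → valid
3 of the 7 triples form a triangle.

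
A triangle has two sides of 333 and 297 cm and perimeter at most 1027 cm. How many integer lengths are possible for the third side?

Triangle inequality: 36 < x < 630. Perimeter ≤ 1027 gives x ≤ 1027 − 333 − 297 = 397.
So 36 < x ≤ 397; integers 37 through 397: 361 values.

361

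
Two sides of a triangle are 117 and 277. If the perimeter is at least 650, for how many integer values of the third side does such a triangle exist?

Triangle inequality: 160 < x < 394. Perimeter ≥ 650 gives x ≥ 650 − 117 − 277 = 256.
So 256 ≤ x < 394; integers 256 through 393: 138 values.

138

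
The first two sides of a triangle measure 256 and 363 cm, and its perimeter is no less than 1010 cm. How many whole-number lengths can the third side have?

Triangle inequality: 107 < x < 619. Perimeter ≥ 1010 gives x ≥ 1010 − 256 − 363 = 391.
So 391 ≤ x < 619; integers 391 through 618: 228 values.

228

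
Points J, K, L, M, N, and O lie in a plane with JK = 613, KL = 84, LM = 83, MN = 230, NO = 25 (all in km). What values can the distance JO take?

191 ≤ JO ≤ 1035 km

The maximum is all hops collinear in one direction: 613 + 84 + 83 + 230 + 25 = 1035.
The longest hop is 613; the others sum to 422. Folding the others back against it leaves at least 613 − 422 = 191.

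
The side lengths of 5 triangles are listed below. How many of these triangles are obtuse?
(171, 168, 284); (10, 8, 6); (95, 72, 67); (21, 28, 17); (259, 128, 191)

(171,168,284): 168²+171² = 57465 < 80656 = 284² → obtuse
(10,8,6): 6²+8² = 100 = 10² → right
(95,72,67): 67²+72² = 9673 > 9025 = 95² → acute
(21,28,17): 17²+21² = 730 < 784 = 28² → obtuse
(259,128,191): 128²+191² = 52865 < 67081 = 259² → obtuse
3 of the 5 are obtuse.

3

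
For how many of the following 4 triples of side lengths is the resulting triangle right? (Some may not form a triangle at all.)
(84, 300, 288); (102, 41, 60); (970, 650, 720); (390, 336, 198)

(84,300,288): 84²+288² = 90000 = 300² → right
(102,41,60): 41+60 ≤ 102, not a triangle
(970,650,720): 650²+720² = 940900 = 970² → right
(390,336,198): 198²+336² = 152100 = 390² → right
3 of the 4 are right.

3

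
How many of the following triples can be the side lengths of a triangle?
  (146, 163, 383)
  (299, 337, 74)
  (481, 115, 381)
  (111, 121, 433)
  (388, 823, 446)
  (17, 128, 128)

4

(146,163,383): 146+163 ≤ 383 → not valid
(74,299,337): 74+299 > 337 → valid
(115,381,481): 115+381 > 481 → valid
(111,121,433): 111+121 ≤ 433 → not valid
(388,446,823): 388+446 > 823 → valid
(17,128,128): 17+128 > 128 → valid
4 of the 6 triples form a triangle.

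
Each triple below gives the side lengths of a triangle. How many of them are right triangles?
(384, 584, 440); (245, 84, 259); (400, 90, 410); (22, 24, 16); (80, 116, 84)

(384,584,440): 384²+440² = 341056 = 584² → right
(245,84,259): 84²+245² = 67081 = 259² → right
(400,90,410): 90²+400² = 168100 = 410² → right
(22,24,16): 16²+22² = 740 > 576 = 24² → acute
(80,116,84): 80²+84² = 13456 = 116² → right
4 of the 5 are right.

4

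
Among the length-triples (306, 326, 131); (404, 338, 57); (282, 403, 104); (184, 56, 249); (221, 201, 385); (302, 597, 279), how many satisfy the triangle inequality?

2

(131,306,326): 131+306 > 326 → valid
(57,338,404): 57+338 ≤ 404 → not valid
(104,282,403): 104+282 ≤ 403 → not valid
(56,184,249): 56+184 ≤ 249 → not valid
(201,221,385): 201+221 > 385 → valid
(279,302,597): 279+302 ≤ 597 → not valid
2 of the 6 triples form a triangle.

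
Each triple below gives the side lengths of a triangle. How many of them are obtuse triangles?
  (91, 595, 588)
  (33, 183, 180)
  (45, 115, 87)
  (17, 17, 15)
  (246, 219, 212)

1

(91,595,588): 91²+588² = 354025 = 595² → right
(33,183,180): 33²+180² = 33489 = 183² → right
(45,115,87): 45²+87² = 9594 < 13225 = 115² → obtuse
(17,17,15): 15²+17² = 514 > 289 = 17² → acute
(246,219,212): 212²+219² = 92905 > 60516 = 246² → acute
1 of the 5 is obtuse.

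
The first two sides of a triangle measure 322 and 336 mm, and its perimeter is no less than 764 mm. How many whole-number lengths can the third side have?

552

Triangle inequality: 14 < x < 658. Perimeter ≥ 764 gives x ≥ 764 − 322 − 336 = 106.
So 106 ≤ x < 658; integers 106 through 657: 552 values.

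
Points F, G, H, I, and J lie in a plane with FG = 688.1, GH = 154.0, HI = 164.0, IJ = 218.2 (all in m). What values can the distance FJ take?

The maximum is all hops collinear in one direction: 688.1 + 154.0 + 164.0 + 218.2 = 1224.3.
The longest hop is 688.1; the others sum to 536.2. Folding the others back against it leaves at least 688.1 − 536.2 = 151.9.

151.9 ≤ FJ ≤ 1224.3 m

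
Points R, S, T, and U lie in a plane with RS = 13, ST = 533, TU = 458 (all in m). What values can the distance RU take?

The maximum is all hops collinear in one direction: 13 + 533 + 458 = 1004.
The longest hop is 533; the others sum to 471. Folding the others back against it leaves at least 533 − 471 = 62.

62 ≤ RU ≤ 1004 m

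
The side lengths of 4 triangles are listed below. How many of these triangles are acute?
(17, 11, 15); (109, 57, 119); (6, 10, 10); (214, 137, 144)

3

(17,11,15): 11²+15² = 346 > 289 = 17² → acute
(109,57,119): 57²+109² = 15130 > 14161 = 119² → acute
(6,10,10): 6²+10² = 136 > 100 = 10² → acute
(214,137,144): 137²+144² = 39505 < 45796 = 214² → obtuse
3 of the 4 are acute.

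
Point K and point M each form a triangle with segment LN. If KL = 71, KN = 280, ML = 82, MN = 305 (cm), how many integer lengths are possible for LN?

From triangle KLN: 209 < LN < 351.
From triangle MLN: 223 < LN < 387.
Intersection: 223 < LN < 351, so integers 224 through 350: 127 values.

127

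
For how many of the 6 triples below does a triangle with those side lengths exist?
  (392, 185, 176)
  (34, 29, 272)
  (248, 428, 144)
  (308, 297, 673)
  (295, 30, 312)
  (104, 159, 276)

1

(176,185,392): 176+185 ≤ 392 → not valid
(29,34,272): 29+34 ≤ 272 → not valid
(144,248,428): 144+248 ≤ 428 → not valid
(297,308,673): 297+308 ≤ 673 → not valid
(30,295,312): 30+295 > 312 → valid
(104,159,276): 104+159 ≤ 276 → not valid
1 of the 6 triples forms a triangle.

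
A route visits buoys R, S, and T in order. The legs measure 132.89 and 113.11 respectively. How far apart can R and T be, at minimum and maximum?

By the triangle inequality, |132.89 − 113.11| ≤ RT ≤ 132.89 + 113.11.

19.78 ≤ RT ≤ 246.00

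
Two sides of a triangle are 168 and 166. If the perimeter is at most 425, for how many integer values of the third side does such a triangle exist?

Triangle inequality: 2 < x < 334. Perimeter ≤ 425 gives x ≤ 425 − 168 − 166 = 91.
So 2 < x ≤ 91; integers 3 through 91: 89 values.

89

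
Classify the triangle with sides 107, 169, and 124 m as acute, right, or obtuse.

Compare the square of the longest side to the sum of squares of the other two: 107² + 124² = 26825 < 28561 = 169².

obtuse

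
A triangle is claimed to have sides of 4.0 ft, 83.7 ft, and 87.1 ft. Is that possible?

Yes

The longest side is 87.1, and the other two sum to 87.7.
Since 87.7 > 87.1, the triangle inequality holds.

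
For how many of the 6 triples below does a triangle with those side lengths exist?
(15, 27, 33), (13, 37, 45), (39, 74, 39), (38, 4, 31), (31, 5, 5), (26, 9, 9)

3

(15,27,33): 15+27 > 33 → valid
(13,37,45): 13+37 > 45 → valid
(39,39,74): 39+39 > 74 → valid
(4,31,38): 4+31 ≤ 38 → not valid
(5,5,31): 5+5 ≤ 31 → not valid
(9,9,26): 9+9 ≤ 26 → not valid
3 of the 6 triples form a triangle.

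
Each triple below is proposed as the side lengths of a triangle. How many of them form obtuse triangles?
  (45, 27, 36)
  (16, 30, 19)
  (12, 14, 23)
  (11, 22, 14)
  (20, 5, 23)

(45,27,36): 27²+36² = 2025 = 45² → right
(16,30,19): 16²+19² = 617 < 900 = 30² → obtuse
(12,14,23): 12²+14² = 340 < 529 = 23² → obtuse
(11,22,14): 11²+14² = 317 < 484 = 22² → obtuse
(20,5,23): 5²+20² = 425 < 529 = 23² → obtuse
4 of the 5 are obtuse.

4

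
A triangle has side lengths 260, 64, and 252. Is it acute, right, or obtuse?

Compare the square of the longest side to the sum of squares of the other two: 64² + 252² = 67600 = 260².

right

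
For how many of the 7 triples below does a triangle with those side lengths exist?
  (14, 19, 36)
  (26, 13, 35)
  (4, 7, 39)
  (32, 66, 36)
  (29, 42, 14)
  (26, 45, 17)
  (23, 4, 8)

3

(14,19,36): 14+19 ≤ 36 → not valid
(13,26,35): 13+26 > 35 → valid
(4,7,39): 4+7 ≤ 39 → not valid
(32,36,66): 32+36 > 66 → valid
(14,29,42): 14+29 > 42 → valid
(17,26,45): 17+26 ≤ 45 → not valid
(4,8,23): 4+8 ≤ 23 → not valid
3 of the 7 triples form a triangle.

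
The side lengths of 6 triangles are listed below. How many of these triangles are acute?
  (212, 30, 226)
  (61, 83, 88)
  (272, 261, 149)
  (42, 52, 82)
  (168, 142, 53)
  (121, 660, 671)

2

(212,30,226): 30²+212² = 45844 < 51076 = 226² → obtuse
(61,83,88): 61²+83² = 10610 > 7744 = 88² → acute
(272,261,149): 149²+261² = 90322 > 73984 = 272² → acute
(42,52,82): 42²+52² = 4468 < 6724 = 82² → obtuse
(168,142,53): 53²+142² = 22973 < 28224 = 168² → obtuse
(121,660,671): 121²+660² = 450241 = 671² → right
2 of the 6 are acute.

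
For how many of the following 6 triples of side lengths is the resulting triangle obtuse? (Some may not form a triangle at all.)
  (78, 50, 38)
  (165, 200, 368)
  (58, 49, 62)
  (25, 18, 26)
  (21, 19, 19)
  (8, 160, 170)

(78,50,38): 38²+50² = 3944 < 6084 = 78² → obtuse
(165,200,368): 165+200 ≤ 368, not a triangle
(58,49,62): 49²+58² = 5765 > 3844 = 62² → acute
(25,18,26): 18²+25² = 949 > 676 = 26² → acute
(21,19,19): 19²+19² = 722 > 441 = 21² → acute
(8,160,170): 8+160 ≤ 170, not a triangle
1 of the 6 is obtuse.

1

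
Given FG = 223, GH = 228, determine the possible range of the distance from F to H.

By the triangle inequality, |223 − 228| ≤ FH ≤ 223 + 228.

5 ≤ FH ≤ 451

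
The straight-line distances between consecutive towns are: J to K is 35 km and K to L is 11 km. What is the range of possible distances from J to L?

24 ≤ JL ≤ 46 km

By the triangle inequality, |35 − 11| ≤ JL ≤ 35 + 11.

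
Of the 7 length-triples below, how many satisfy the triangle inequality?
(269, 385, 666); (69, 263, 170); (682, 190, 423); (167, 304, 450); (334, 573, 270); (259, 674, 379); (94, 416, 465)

3

(269,385,666): 269+385 ≤ 666 → not valid
(69,170,263): 69+170 ≤ 263 → not valid
(190,423,682): 190+423 ≤ 682 → not valid
(167,304,450): 167+304 > 450 → valid
(270,334,573): 270+334 > 573 → valid
(259,379,674): 259+379 ≤ 674 → not valid
(94,416,465): 94+416 > 465 → valid
3 of the 7 triples form a triangle.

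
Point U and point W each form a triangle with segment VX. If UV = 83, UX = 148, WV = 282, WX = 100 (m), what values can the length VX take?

From triangle UVX: |83 − 148| < VX < 83 + 148, i.e. 65 < VX < 231.
From triangle WVX: 182 < VX < 382.
Both must hold, so VX lies in the intersection.

182 < VX < 231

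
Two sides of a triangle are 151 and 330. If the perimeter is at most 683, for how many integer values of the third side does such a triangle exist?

23

Triangle inequality: 179 < x < 481. Perimeter ≤ 683 gives x ≤ 683 − 151 − 330 = 202.
So 179 < x ≤ 202; integers 180 through 202: 23 values.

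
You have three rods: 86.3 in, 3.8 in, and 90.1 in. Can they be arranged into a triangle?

No

The two shorter sides sum to 90.1, exactly equal to the longest side 90.1.
That gives only a degenerate (flat) triangle — the inequality must be strict.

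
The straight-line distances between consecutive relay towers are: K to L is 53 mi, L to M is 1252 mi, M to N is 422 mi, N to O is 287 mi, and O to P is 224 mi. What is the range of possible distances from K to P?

The maximum is all hops collinear in one direction: 53 + 1252 + 422 + 287 + 224 = 2238.
The longest hop is 1252; the others sum to 986. Folding the others back against it leaves at least 1252 − 986 = 266.

266 ≤ KP ≤ 2238 mi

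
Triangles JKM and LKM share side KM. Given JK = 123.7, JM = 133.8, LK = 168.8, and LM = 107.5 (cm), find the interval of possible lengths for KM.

61.3 < KM < 257.5

From triangle JKM: |123.7 − 133.8| < KM < 123.7 + 133.8, i.e. 10.1 < KM < 257.5.
From triangle LKM: 61.3 < KM < 276.3.
Both must hold, so KM lies in the intersection.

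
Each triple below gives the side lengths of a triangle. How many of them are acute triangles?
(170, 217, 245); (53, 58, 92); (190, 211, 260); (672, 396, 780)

2

(170,217,245): 170²+217² = 75989 > 60025 = 245² → acute
(53,58,92): 53²+58² = 6173 < 8464 = 92² → obtuse
(190,211,260): 190²+211² = 80621 > 67600 = 260² → acute
(672,396,780): 396²+672² = 608400 = 780² → right
2 of the 4 are acute.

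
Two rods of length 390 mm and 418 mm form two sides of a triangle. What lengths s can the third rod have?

By the triangle inequality, s must be less than 390 + 418 = 808 and greater than |390 − 418| = 28.

28 < s < 808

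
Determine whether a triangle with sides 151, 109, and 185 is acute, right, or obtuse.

Compare the square of the longest side to the sum of squares of the other two: 109² + 151² = 34682 > 34225 = 185².

acute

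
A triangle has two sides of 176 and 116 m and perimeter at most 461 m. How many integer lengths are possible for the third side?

109

Triangle inequality: 60 < x < 292. Perimeter ≤ 461 gives x ≤ 461 − 176 − 116 = 169.
So 60 < x ≤ 169; integers 61 through 169: 109 values.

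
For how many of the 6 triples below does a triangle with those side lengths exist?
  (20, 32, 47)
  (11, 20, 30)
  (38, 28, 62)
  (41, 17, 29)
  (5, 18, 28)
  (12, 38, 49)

5

(20,32,47): 20+32 > 47 → valid
(11,20,30): 11+20 > 30 → valid
(28,38,62): 28+38 > 62 → valid
(17,29,41): 17+29 > 41 → valid
(5,18,28): 5+18 ≤ 28 → not valid
(12,38,49): 12+38 > 49 → valid
5 of the 6 triples form a triangle.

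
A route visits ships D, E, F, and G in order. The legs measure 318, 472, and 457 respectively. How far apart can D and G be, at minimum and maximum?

0 ≤ DG ≤ 1247

The maximum is all hops collinear in one direction: 318 + 472 + 457 = 1247.
The longest hop is 472; the others sum to 775. Since 472 ≤ 775, the path can fold back on itself completely, so the minimum distance is 0.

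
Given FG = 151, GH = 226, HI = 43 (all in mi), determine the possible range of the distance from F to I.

The maximum is all hops collinear in one direction: 151 + 226 + 43 = 420.
The longest hop is 226; the others sum to 194. Folding the others back against it leaves at least 226 − 194 = 32.

32 ≤ FI ≤ 420 mi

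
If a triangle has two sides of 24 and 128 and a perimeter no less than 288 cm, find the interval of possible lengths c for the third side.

136 ≤ c < 152 cm

Triangle inequality alone gives 104 < c < 152.
The perimeter condition gives c ≥ 288 − 24 − 128 = 136.
Intersecting the two: 136 ≤ c < 152.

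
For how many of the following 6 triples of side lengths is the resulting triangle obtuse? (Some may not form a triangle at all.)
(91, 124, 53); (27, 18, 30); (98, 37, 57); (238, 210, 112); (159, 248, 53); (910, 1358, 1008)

1

(91,124,53): 53²+91² = 11090 < 15376 = 124² → obtuse
(27,18,30): 18²+27² = 1053 > 900 = 30² → acute
(98,37,57): 37+57 ≤ 98, not a triangle
(238,210,112): 112²+210² = 56644 = 238² → right
(159,248,53): 53+159 ≤ 248, not a triangle
(910,1358,1008): 910²+1008² = 1844164 = 1358² → right
1 of the 6 is obtuse.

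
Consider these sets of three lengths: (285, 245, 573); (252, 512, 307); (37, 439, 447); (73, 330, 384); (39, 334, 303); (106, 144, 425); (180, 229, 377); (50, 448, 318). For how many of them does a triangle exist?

(245,285,573): 245+285 ≤ 573 → not valid
(252,307,512): 252+307 > 512 → valid
(37,439,447): 37+439 > 447 → valid
(73,330,384): 73+330 > 384 → valid
(39,303,334): 39+303 > 334 → valid
(106,144,425): 106+144 ≤ 425 → not valid
(180,229,377): 180+229 > 377 → valid
(50,318,448): 50+318 ≤ 448 → not valid
5 of the 8 triples form a triangle.

5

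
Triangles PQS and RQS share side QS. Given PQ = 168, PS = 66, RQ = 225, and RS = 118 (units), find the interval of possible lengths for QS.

From triangle PQS: |168 − 66| < QS < 168 + 66, i.e. 102 < QS < 234.
From triangle RQS: 107 < QS < 343.
Both must hold, so QS lies in the intersection.

107 < QS < 234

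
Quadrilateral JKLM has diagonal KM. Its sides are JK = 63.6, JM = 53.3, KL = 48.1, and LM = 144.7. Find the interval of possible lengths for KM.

From triangle JKM: |63.6 − 53.3| < KM < 63.6 + 53.3, i.e. 10.3 < KM < 116.9.
From triangle LKM: 96.6 < KM < 192.8.
Both must hold, so KM lies in the intersection.

96.6 < KM < 116.9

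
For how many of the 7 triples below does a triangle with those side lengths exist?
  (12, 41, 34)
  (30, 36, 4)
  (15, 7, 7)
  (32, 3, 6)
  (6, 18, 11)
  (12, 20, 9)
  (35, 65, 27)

2

(12,34,41): 12+34 > 41 → valid
(4,30,36): 4+30 ≤ 36 → not valid
(7,7,15): 7+7 ≤ 15 → not valid
(3,6,32): 3+6 ≤ 32 → not valid
(6,11,18): 6+11 ≤ 18 → not valid
(9,12,20): 9+12 > 20 → valid
(27,35,65): 27+35 ≤ 65 → not valid
2 of the 7 triples form a triangle.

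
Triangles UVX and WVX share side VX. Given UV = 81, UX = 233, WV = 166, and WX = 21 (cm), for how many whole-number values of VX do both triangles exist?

34

From triangle UVX: 152 < VX < 314.
From triangle WVX: 145 < VX < 187.
Intersection: 152 < VX < 187, so integers 153 through 186: 34 values.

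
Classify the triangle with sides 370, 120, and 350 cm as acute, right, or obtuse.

right

Compare the square of the longest side to the sum of squares of the other two: 120² + 350² = 136900 = 370².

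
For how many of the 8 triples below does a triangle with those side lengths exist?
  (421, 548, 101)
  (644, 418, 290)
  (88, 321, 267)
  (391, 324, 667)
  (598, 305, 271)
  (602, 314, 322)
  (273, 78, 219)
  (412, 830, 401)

5

(101,421,548): 101+421 ≤ 548 → not valid
(290,418,644): 290+418 > 644 → valid
(88,267,321): 88+267 > 321 → valid
(324,391,667): 324+391 > 667 → valid
(271,305,598): 271+305 ≤ 598 → not valid
(314,322,602): 314+322 > 602 → valid
(78,219,273): 78+219 > 273 → valid
(401,412,830): 401+412 ≤ 830 → not valid
5 of the 8 triples form a triangle.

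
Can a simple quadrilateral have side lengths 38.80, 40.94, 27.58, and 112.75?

No

For a quadrilateral, each side must be shorter than the sum of the others.
Here the longest side is 112.75, but the remaining 3 sides sum to only 107.32.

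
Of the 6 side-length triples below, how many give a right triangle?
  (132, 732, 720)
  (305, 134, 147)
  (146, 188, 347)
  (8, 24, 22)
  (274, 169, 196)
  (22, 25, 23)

(132,732,720): 132²+720² = 535824 = 732² → right
(305,134,147): 134+147 ≤ 305, not a triangle
(146,188,347): 146+188 ≤ 347, not a triangle
(8,24,22): 8²+22² = 548 < 576 = 24² → obtuse
(274,169,196): 169²+196² = 66977 < 75076 = 274² → obtuse
(22,25,23): 22²+23² = 1013 > 625 = 25² → acute
1 of the 6 is right.

1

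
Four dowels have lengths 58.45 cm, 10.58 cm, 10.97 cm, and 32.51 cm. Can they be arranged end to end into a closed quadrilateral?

No

For a quadrilateral, each side must be shorter than the sum of the others.
Here the longest side is 58.45, but the remaining 3 sides sum to only 54.06.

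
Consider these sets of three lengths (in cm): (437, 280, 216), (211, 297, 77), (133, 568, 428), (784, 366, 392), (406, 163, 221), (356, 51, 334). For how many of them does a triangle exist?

2

(216,280,437): 216+280 > 437 → valid
(77,211,297): 77+211 ≤ 297 → not valid
(133,428,568): 133+428 ≤ 568 → not valid
(366,392,784): 366+392 ≤ 784 → not valid
(163,221,406): 163+221 ≤ 406 → not valid
(51,334,356): 51+334 > 356 → valid
2 of the 6 triples form a triangle.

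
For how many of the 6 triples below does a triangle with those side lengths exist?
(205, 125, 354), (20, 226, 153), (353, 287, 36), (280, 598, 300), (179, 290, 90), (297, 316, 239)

1

(125,205,354): 125+205 ≤ 354 → not valid
(20,153,226): 20+153 ≤ 226 → not valid
(36,287,353): 36+287 ≤ 353 → not valid
(280,300,598): 280+300 ≤ 598 → not valid
(90,179,290): 90+179 ≤ 290 → not valid
(239,297,316): 239+297 > 316 → valid
1 of the 6 triples forms a triangle.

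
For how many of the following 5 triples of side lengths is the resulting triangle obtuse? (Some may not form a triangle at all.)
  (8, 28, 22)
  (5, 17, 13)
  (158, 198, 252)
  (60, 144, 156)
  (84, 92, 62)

(8,28,22): 8²+22² = 548 < 784 = 28² → obtuse
(5,17,13): 5²+13² = 194 < 289 = 17² → obtuse
(158,198,252): 158²+198² = 64168 > 63504 = 252² → acute
(60,144,156): 60²+144² = 24336 = 156² → right
(84,92,62): 62²+84² = 10900 > 8464 = 92² → acute
2 of the 5 are obtuse.

2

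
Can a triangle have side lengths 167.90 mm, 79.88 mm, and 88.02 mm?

The two shorter sides sum to 167.90, exactly equal to the longest side 167.90.
That gives only a degenerate (flat) triangle — the inequality must be strict.

No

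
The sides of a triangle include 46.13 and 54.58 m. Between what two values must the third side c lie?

By the triangle inequality, c must be less than 46.13 + 54.58 = 100.71 and greater than |46.13 − 54.58| = 8.45.

8.45 < c < 100.71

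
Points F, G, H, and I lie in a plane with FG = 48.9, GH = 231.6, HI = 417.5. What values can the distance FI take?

137.0 ≤ FI ≤ 698.0

The maximum is all hops collinear in one direction: 48.9 + 231.6 + 417.5 = 698.0.
The longest hop is 417.5; the others sum to 280.5. Folding the others back against it leaves at least 417.5 − 280.5 = 137.0.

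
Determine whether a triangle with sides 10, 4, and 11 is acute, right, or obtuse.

obtuse

Compare the square of the longest side to the sum of squares of the other two: 4² + 10² = 116 < 121 = 11².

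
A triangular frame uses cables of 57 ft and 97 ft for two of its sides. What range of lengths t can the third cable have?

By the triangle inequality, t must be less than 57 + 97 = 154 and greater than |57 − 97| = 40.

40 < t < 154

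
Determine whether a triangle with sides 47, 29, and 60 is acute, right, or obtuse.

Compare the square of the longest side to the sum of squares of the other two: 29² + 47² = 3050 < 3600 = 60².

obtuse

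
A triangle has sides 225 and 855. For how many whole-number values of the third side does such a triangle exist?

The third side lies in the open interval (630, 1080).
Integers from 631 to 1079 inclusive: 1079 − 631 + 1 = 449.

449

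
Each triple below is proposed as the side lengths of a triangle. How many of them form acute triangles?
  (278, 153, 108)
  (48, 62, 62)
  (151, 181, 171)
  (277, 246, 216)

(278,153,108): 108+153 ≤ 278, not a triangle
(48,62,62): 48²+62² = 6148 > 3844 = 62² → acute
(151,181,171): 151²+171² = 52042 > 32761 = 181² → acute
(277,246,216): 216²+246² = 107172 > 76729 = 277² → acute
3 of the 4 are acute.

3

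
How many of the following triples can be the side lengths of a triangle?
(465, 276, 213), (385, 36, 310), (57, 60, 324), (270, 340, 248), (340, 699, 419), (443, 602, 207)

(213,276,465): 213+276 > 465 → valid
(36,310,385): 36+310 ≤ 385 → not valid
(57,60,324): 57+60 ≤ 324 → not valid
(248,270,340): 248+270 > 340 → valid
(340,419,699): 340+419 > 699 → valid
(207,443,602): 207+443 > 602 → valid
4 of the 6 triples form a triangle.

4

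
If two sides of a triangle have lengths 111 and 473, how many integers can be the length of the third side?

The third side lies in the open interval (362, 584).
Integers from 363 to 583 inclusive: 583 − 363 + 1 = 221.

221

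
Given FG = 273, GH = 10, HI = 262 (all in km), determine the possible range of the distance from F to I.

1 ≤ FI ≤ 545 km

The maximum is all hops collinear in one direction: 273 + 10 + 262 = 545.
The longest hop is 273; the others sum to 272. Folding the others back against it leaves at least 273 − 272 = 1.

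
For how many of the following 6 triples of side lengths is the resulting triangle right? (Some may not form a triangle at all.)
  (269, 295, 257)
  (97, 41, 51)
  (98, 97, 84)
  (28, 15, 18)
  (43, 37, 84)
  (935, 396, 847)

(269,295,257): 257²+269² = 138410 > 87025 = 295² → acute
(97,41,51): 41+51 ≤ 97, not a triangle
(98,97,84): 84²+97² = 16465 > 9604 = 98² → acute
(28,15,18): 15²+18² = 549 < 784 = 28² → obtuse
(43,37,84): 37+43 ≤ 84, not a triangle
(935,396,847): 396²+847² = 874225 = 935² → right
1 of the 6 is right.

1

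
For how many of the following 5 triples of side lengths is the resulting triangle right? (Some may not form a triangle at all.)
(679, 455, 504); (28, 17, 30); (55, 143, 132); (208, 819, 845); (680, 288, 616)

4

(679,455,504): 455²+504² = 461041 = 679² → right
(28,17,30): 17²+28² = 1073 > 900 = 30² → acute
(55,143,132): 55²+132² = 20449 = 143² → right
(208,819,845): 208²+819² = 714025 = 845² → right
(680,288,616): 288²+616² = 462400 = 680² → right
4 of the 5 are right.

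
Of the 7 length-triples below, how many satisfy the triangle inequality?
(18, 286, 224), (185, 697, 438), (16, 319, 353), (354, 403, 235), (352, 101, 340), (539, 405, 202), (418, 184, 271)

(18,224,286): 18+224 ≤ 286 → not valid
(185,438,697): 185+438 ≤ 697 → not valid
(16,319,353): 16+319 ≤ 353 → not valid
(235,354,403): 235+354 > 403 → valid
(101,340,352): 101+340 > 352 → valid
(202,405,539): 202+405 > 539 → valid
(184,271,418): 184+271 > 418 → valid
4 of the 7 triples form a triangle.

4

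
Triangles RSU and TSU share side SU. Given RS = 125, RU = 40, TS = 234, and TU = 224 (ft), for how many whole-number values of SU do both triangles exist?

From triangle RSU: 85 < SU < 165.
From triangle TSU: 10 < SU < 458.
Intersection: 85 < SU < 165, so integers 86 through 164: 79 values.

79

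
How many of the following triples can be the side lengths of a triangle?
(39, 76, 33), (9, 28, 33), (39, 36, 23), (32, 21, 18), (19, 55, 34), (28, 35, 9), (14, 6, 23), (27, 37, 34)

5

(33,39,76): 33+39 ≤ 76 → not valid
(9,28,33): 9+28 > 33 → valid
(23,36,39): 23+36 > 39 → valid
(18,21,32): 18+21 > 32 → valid
(19,34,55): 19+34 ≤ 55 → not valid
(9,28,35): 9+28 > 35 → valid
(6,14,23): 6+14 ≤ 23 → not valid
(27,34,37): 27+34 > 37 → valid
5 of the 8 triples form a triangle.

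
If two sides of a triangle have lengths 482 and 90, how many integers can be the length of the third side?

179

The third side lies in the open interval (392, 572).
Integers from 393 to 571 inclusive: 571 − 393 + 1 = 179.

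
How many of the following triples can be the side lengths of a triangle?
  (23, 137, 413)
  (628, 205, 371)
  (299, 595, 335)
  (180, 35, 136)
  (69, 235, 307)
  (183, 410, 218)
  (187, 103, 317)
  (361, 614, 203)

(23,137,413): 23+137 ≤ 413 → not valid
(205,371,628): 205+371 ≤ 628 → not valid
(299,335,595): 299+335 > 595 → valid
(35,136,180): 35+136 ≤ 180 → not valid
(69,235,307): 69+235 ≤ 307 → not valid
(183,218,410): 183+218 ≤ 410 → not valid
(103,187,317): 103+187 ≤ 317 → not valid
(203,361,614): 203+361 ≤ 614 → not valid
1 of the 8 triples forms a triangle.

1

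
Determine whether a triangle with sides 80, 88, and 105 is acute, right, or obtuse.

Compare the square of the longest side to the sum of squares of the other two: 80² + 88² = 14144 > 11025 = 105².

acute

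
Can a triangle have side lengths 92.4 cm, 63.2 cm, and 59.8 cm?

The longest side is 92.4, and the other two sum to 123.0.
Since 123.0 > 92.4, the triangle inequality holds.

Yes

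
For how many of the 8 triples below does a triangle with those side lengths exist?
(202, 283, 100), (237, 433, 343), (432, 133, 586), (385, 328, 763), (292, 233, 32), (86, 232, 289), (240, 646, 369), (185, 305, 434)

(100,202,283): 100+202 > 283 → valid
(237,343,433): 237+343 > 433 → valid
(133,432,586): 133+432 ≤ 586 → not valid
(328,385,763): 328+385 ≤ 763 → not valid
(32,233,292): 32+233 ≤ 292 → not valid
(86,232,289): 86+232 > 289 → valid
(240,369,646): 240+369 ≤ 646 → not valid
(185,305,434): 185+305 > 434 → valid
4 of the 8 triples form a triangle.

4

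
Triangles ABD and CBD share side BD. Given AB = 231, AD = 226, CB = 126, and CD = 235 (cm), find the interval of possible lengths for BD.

From triangle ABD: |231 − 226| < BD < 231 + 226, i.e. 5 < BD < 457.
From triangle CBD: 109 < BD < 361.
Both must hold, so BD lies in the intersection.

109 < BD < 361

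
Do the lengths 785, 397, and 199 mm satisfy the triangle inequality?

The longest side is 785, but the other two sum to only 596.
596 < 785, so the triangle inequality fails.

No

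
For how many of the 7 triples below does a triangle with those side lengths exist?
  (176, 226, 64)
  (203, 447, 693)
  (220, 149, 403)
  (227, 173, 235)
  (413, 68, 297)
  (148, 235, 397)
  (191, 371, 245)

(64,176,226): 64+176 > 226 → valid
(203,447,693): 203+447 ≤ 693 → not valid
(149,220,403): 149+220 ≤ 403 → not valid
(173,227,235): 173+227 > 235 → valid
(68,297,413): 68+297 ≤ 413 → not valid
(148,235,397): 148+235 ≤ 397 → not valid
(191,245,371): 191+245 > 371 → valid
3 of the 7 triples form a triangle.

3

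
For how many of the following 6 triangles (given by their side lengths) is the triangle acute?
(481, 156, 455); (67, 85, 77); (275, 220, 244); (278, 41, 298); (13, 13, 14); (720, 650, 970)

3

(481,156,455): 156²+455² = 231361 = 481² → right
(67,85,77): 67²+77² = 10418 > 7225 = 85² → acute
(275,220,244): 220²+244² = 107936 > 75625 = 275² → acute
(278,41,298): 41²+278² = 78965 < 88804 = 298² → obtuse
(13,13,14): 13²+13² = 338 > 196 = 14² → acute
(720,650,970): 650²+720² = 940900 = 970² → right
3 of the 6 are acute.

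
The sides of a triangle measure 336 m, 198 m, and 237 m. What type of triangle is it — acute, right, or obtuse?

obtuse

Compare the square of the longest side to the sum of squares of the other two: 198² + 237² = 95373 < 112896 = 336².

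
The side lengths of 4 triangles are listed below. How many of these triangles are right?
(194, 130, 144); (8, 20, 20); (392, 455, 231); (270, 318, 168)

3

(194,130,144): 130²+144² = 37636 = 194² → right
(8,20,20): 8²+20² = 464 > 400 = 20² → acute
(392,455,231): 231²+392² = 207025 = 455² → right
(270,318,168): 168²+270² = 101124 = 318² → right
3 of the 4 are right.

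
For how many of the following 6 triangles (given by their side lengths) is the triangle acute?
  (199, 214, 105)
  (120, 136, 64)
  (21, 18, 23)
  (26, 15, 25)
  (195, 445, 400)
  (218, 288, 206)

(199,214,105): 105²+199² = 50626 > 45796 = 214² → acute
(120,136,64): 64²+120² = 18496 = 136² → right
(21,18,23): 18²+21² = 765 > 529 = 23² → acute
(26,15,25): 15²+25² = 850 > 676 = 26² → acute
(195,445,400): 195²+400² = 198025 = 445² → right
(218,288,206): 206²+218² = 89960 > 82944 = 288² → acute
4 of the 6 are acute.

4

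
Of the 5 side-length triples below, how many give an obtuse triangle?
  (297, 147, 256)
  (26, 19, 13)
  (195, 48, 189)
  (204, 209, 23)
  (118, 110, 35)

4

(297,147,256): 147²+256² = 87145 < 88209 = 297² → obtuse
(26,19,13): 13²+19² = 530 < 676 = 26² → obtuse
(195,48,189): 48²+189² = 38025 = 195² → right
(204,209,23): 23²+204² = 42145 < 43681 = 209² → obtuse
(118,110,35): 35²+110² = 13325 < 13924 = 118² → obtuse
4 of the 5 are obtuse.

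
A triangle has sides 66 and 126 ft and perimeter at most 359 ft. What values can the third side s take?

60 < s ≤ 167 ft

Triangle inequality alone gives 60 < s < 192.
The perimeter condition gives s ≤ 359 − 66 − 126 = 167.
Intersecting the two: 60 < s ≤ 167.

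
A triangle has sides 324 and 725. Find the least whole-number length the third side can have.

The third side must be strictly greater than |324 − 725| = 401.
The smallest integer above 401 is 402.

402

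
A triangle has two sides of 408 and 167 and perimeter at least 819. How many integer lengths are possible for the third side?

331

Triangle inequality: 241 < x < 575. Perimeter ≥ 819 gives x ≥ 819 − 408 − 167 = 244.
So 244 ≤ x < 575; integers 244 through 574: 331 values.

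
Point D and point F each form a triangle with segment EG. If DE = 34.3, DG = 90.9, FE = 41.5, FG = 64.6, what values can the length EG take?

56.6 < EG < 106.1

From triangle DEG: |34.3 − 90.9| < EG < 34.3 + 90.9, i.e. 56.6 < EG < 125.2.
From triangle FEG: 23.1 < EG < 106.1.
Both must hold, so EG lies in the intersection.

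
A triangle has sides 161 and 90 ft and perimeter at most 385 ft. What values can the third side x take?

71 < x ≤ 134

Triangle inequality alone gives 71 < x < 251.
The perimeter condition gives x ≤ 385 − 161 − 90 = 134.
Intersecting the two: 71 < x ≤ 134.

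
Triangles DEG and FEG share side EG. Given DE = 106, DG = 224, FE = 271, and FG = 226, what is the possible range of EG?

118 < EG < 330

From triangle DEG: |106 − 224| < EG < 106 + 224, i.e. 118 < EG < 330.
From triangle FEG: 45 < EG < 497.
Both must hold, so EG lies in the intersection.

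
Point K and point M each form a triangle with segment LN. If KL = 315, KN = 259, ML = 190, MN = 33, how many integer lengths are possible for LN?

65

From triangle KLN: 56 < LN < 574.
From triangle MLN: 157 < LN < 223.
Intersection: 157 < LN < 223, so integers 158 through 222: 65 values.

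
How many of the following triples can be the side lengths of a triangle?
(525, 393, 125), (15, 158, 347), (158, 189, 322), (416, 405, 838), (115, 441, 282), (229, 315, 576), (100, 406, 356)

(125,393,525): 125+393 ≤ 525 → not valid
(15,158,347): 15+158 ≤ 347 → not valid
(158,189,322): 158+189 > 322 → valid
(405,416,838): 405+416 ≤ 838 → not valid
(115,282,441): 115+282 ≤ 441 → not valid
(229,315,576): 229+315 ≤ 576 → not valid
(100,356,406): 100+356 > 406 → valid
2 of the 7 triples form a triangle.

2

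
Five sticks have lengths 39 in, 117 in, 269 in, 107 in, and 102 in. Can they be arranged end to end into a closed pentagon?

A pentagon exists iff every side is shorter than the sum of the others — equivalently, the longest side is less than the sum of the rest.
Longest side 269 < 365 (sum of the remaining 4), so yes.

Yes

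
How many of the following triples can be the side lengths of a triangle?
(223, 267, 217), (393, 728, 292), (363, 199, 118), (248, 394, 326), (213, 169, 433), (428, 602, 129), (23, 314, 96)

(217,223,267): 217+223 > 267 → valid
(292,393,728): 292+393 ≤ 728 → not valid
(118,199,363): 118+199 ≤ 363 → not valid
(248,326,394): 248+326 > 394 → valid
(169,213,433): 169+213 ≤ 433 → not valid
(129,428,602): 129+428 ≤ 602 → not valid
(23,96,314): 23+96 ≤ 314 → not valid
2 of the 7 triples form a triangle.

2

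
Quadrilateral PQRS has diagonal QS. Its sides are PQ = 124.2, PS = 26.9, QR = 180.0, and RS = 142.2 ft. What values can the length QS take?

97.3 < QS < 151.1

From triangle PQS: |124.2 − 26.9| < QS < 124.2 + 26.9, i.e. 97.3 < QS < 151.1.
From triangle RQS: 37.8 < QS < 322.2.
Both must hold, so QS lies in the intersection.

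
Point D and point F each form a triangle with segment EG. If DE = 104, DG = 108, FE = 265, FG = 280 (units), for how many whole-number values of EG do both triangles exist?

From triangle DEG: 4 < EG < 212.
From triangle FEG: 15 < EG < 545.
Intersection: 15 < EG < 212, so integers 16 through 211: 196 values.

196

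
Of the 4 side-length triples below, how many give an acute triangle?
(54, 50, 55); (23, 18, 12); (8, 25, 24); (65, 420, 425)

2

(54,50,55): 50²+54² = 5416 > 3025 = 55² → acute
(23,18,12): 12²+18² = 468 < 529 = 23² → obtuse
(8,25,24): 8²+24² = 640 > 625 = 25² → acute
(65,420,425): 65²+420² = 180625 = 425² → right
2 of the 4 are acute.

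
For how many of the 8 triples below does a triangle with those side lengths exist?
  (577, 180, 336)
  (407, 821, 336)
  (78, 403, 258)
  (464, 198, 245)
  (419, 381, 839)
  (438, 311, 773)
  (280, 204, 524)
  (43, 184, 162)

1

(180,336,577): 180+336 ≤ 577 → not valid
(336,407,821): 336+407 ≤ 821 → not valid
(78,258,403): 78+258 ≤ 403 → not valid
(198,245,464): 198+245 ≤ 464 → not valid
(381,419,839): 381+419 ≤ 839 → not valid
(311,438,773): 311+438 ≤ 773 → not valid
(204,280,524): 204+280 ≤ 524 → not valid
(43,162,184): 43+162 > 184 → valid
1 of the 8 triples forms a triangle.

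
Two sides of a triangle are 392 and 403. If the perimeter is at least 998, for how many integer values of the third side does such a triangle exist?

Triangle inequality: 11 < x < 795. Perimeter ≥ 998 gives x ≥ 998 − 392 − 403 = 203.
So 203 ≤ x < 795; integers 203 through 794: 592 values.

592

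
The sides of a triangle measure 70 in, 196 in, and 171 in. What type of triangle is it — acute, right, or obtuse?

obtuse

Compare the square of the longest side to the sum of squares of the other two: 70² + 171² = 34141 < 38416 = 196².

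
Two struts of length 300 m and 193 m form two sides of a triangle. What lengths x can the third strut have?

By the triangle inequality, x must be less than 300 + 193 = 493 and greater than |300 − 193| = 107.

107 < x < 493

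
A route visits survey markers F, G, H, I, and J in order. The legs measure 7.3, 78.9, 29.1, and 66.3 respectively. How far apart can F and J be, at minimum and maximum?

The maximum is all hops collinear in one direction: 7.3 + 78.9 + 29.1 + 66.3 = 181.6.
The longest hop is 78.9; the others sum to 102.7. Since 78.9 ≤ 102.7, the path can fold back on itself completely, so the minimum distance is 0.

0 ≤ FJ ≤ 181.6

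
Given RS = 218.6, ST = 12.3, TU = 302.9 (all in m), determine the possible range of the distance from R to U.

The maximum is all hops collinear in one direction: 218.6 + 12.3 + 302.9 = 533.8.
The longest hop is 302.9; the others sum to 230.9. Folding the others back against it leaves at least 302.9 − 230.9 = 72.0.

72.0 ≤ RU ≤ 533.8 m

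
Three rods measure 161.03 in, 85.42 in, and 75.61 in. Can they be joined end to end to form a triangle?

The two shorter sides sum to 161.03, exactly equal to the longest side 161.03.
That gives only a degenerate (flat) triangle — the inequality must be strict.

No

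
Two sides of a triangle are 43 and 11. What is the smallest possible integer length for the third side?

33

The third side must be strictly greater than |43 − 11| = 32.
The smallest integer above 32 is 33.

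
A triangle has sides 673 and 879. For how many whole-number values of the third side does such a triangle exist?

1345

The third side lies in the open interval (206, 1552).
Integers from 207 to 1551 inclusive: 1551 − 207 + 1 = 1345.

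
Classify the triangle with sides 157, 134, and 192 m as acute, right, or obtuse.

Compare the square of the longest side to the sum of squares of the other two: 134² + 157² = 42605 > 36864 = 192².

acute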